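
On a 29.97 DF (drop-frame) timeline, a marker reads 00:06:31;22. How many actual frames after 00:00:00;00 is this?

11740

As if non-drop at 30 labels/s: (0 × 3600 + 6 × 60 + 31) × 30 + 22 = 11752.
Minute boundaries passed: 6; those not divisible by 10: 6 − 0 = 6; dropped labels = 2 × 6 = 12.
Actual frame index = 11752 − 12 = 11740.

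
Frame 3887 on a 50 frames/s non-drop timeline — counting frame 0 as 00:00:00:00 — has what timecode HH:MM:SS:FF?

3887 ÷ 50 = 77 full seconds, remainder 37 frames.
77 s = 0 h 1 min 17 s.
Timecode: 00:01:17:37.

00:01:17:37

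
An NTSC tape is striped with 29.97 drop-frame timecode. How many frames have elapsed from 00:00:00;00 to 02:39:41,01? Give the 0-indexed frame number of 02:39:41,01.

As if non-drop at 30 labels/s: (2 × 3600 + 39 × 60 + 41) × 30 + 1 = 287431.
Minute boundaries passed: 159; those not divisible by 10: 159 − 15 = 144; dropped labels = 2 × 144 = 288.
Actual frame index = 287431 − 288 = 287143.

287143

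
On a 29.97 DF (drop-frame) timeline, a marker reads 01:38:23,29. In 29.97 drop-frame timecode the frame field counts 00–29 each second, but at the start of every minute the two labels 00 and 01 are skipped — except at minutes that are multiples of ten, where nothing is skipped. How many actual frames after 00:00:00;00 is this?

As if non-drop at 30 labels/s: (1 × 3600 + 38 × 60 + 23) × 30 + 29 = 177119.
Minute boundaries passed: 98; those not divisible by 10: 98 − 9 = 89; dropped labels = 2 × 89 = 178.
Actual frame index = 177119 − 178 = 176941.

176941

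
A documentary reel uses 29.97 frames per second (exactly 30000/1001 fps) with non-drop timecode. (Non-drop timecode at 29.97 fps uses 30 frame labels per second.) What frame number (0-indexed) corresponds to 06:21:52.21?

687381

Total seconds to the label: (6 × 3600 + 21 × 60 + 52) = 22912.
Frame index = 22912 × 30 + 21 = 687381.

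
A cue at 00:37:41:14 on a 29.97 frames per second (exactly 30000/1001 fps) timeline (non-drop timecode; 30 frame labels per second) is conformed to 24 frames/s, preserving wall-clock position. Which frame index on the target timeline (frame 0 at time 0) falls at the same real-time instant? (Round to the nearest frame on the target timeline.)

frame 54329

Source frame index: (0×3600 + 37×60 + 41) × 30 + 14 = 67844.
Real time: 67844 / (30000/1001) = 16977961/7500 s.
Target frame: (16977961/7500) × (24) = 33955922/625 ≈ 54329.475 → 54329.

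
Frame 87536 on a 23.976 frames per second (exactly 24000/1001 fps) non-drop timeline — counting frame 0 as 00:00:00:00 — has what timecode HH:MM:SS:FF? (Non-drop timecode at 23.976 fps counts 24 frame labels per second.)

87536 ÷ 24 = 3647 full seconds, remainder 8 frames.
3647 s = 1 h 0 min 47 s.
Timecode: 01:00:47:08.

01:00:47:08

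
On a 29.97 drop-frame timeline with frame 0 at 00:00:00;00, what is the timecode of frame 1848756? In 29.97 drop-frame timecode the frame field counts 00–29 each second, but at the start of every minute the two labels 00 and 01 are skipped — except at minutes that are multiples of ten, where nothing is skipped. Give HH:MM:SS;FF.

17:08:06;28

Ten DF minutes hold 17982 frames, so frame 1848756 lies in block 102 (frames 1834164–1852145) with 14592 frames into that block.
The block's first minute is 1800 frames and the rest 1798 each; 14592 frames reaches minute 8, so 102 × 18 + 8 × 2 = 1852 labels have been skipped so far.
Adding those back, label number 1848756 + 1852 = 1850608 at 30 labels/s is 61686 s + 28 f = 17 h 8 min 6 s frame 28, i.e. 17:08:06;28.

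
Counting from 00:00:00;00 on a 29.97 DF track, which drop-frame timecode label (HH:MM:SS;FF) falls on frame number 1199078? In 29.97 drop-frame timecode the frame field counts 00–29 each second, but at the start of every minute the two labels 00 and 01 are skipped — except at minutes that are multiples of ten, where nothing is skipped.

Ten DF minutes hold 17982 frames, so frame 1199078 lies in block 66 (frames 1186812–1204793) with 12266 frames into that block.
The block's first minute is 1800 frames and the rest 1798 each; 12266 frames reaches minute 6, so 66 × 18 + 6 × 2 = 1200 labels have been skipped so far.
Adding those back, label number 1199078 + 1200 = 1200278 at 30 labels/s is 40009 s + 8 f = 11 h 6 min 49 s frame 8, i.e. 11:06:49;08.

11:06:49;08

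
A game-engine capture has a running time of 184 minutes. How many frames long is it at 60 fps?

662400 frames

184 min = 11040 s.
Frames = 11040 × 60 = 662400.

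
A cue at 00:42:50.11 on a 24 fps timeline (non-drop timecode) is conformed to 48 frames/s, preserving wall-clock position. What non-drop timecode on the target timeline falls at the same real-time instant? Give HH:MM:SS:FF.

Source frame index: (0×3600 + 42×60 + 50) × 24 + 11 = 61691.
Real time: 61691 / (24) = 61691/24 s.
Target frame: (61691/24) × (48) = 123382.
At 48 labels/s: frame 123382 → 00:42:50:22.

00:42:50:22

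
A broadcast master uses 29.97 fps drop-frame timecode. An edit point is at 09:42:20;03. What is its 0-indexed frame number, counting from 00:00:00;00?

1047155

As if non-drop at 30 labels/s: (9 × 3600 + 42 × 60 + 20) × 30 + 3 = 1048203.
Minute boundaries passed: 582; those not divisible by 10: 582 − 58 = 524; dropped labels = 2 × 524 = 1048.
Actual frame index = 1048203 − 1048 = 1047155.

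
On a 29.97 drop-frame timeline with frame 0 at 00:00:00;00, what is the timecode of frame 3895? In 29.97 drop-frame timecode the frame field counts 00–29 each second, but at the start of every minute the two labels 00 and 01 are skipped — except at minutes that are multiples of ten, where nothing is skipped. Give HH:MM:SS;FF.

Each 10-minute DF block holds 10 × 60 × 30 − 9 × 2 = 17982 frames. 3895 ÷ 17982 → 0 full blocks, remainder 3895.
Within the partial block the first minute is 1800 frames and each further minute 1798, so 2 further minute boundaries passed. Total skipped labels = 18 × 0 + 2 × 2 = 4.
Non-drop label index = 3895 + 4 = 3899; at 30 labels/s that is 00:02:09:29, i.e. DF 00:02:09;29.

00:02:09;29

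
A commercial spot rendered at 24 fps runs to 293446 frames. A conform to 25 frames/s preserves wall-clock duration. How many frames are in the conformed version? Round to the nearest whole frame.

Frames at target rate = 293446 × (25) / (24) = 3668075/12 ≈ 305672.917.
Nearest whole frame: 305673.

305673 frames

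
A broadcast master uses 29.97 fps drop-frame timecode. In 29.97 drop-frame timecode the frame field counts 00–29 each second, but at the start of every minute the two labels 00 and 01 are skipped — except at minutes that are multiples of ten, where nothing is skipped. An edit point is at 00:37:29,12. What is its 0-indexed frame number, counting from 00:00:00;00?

67414

Complete 10-minute blocks: 3, each 17982 frames → 53946.
Remaining 7 whole minutes in the current block: 1800 + 6 × 1798 = 12588 frames.
Within the current minute: 29 × 30 + 12 − 2 = 880 (labels ;00/;01 skipped at this minute). Total = 53946 + 12588 + 880 = 67414.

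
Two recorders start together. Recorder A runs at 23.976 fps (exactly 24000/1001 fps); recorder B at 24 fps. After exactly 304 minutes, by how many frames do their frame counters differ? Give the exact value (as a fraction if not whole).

304 min = 18240 s.
A emits 24000/1001 × 18240 = 437760000/1001 frames; B emits 24 × 18240 = 437760.
Difference = 437760/1001 frames (≈ 437.3227); B is ahead of A.

437760/1001 frames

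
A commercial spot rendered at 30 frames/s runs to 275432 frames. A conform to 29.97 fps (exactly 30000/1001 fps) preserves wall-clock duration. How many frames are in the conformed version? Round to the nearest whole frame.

Frames at target rate = 275432 × (30000/1001) / (30) = 275432000/1001 ≈ 275156.843.
Nearest whole frame: 275157.

275157 frames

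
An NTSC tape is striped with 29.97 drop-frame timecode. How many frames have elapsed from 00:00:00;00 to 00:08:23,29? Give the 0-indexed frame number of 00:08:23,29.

15103

As if non-drop at 30 labels/s: (0 × 3600 + 8 × 60 + 23) × 30 + 29 = 15119.
Minute boundaries passed: 8; those not divisible by 10: 8 − 0 = 8; dropped labels = 2 × 8 = 16.
Actual frame index = 15119 − 16 = 15103.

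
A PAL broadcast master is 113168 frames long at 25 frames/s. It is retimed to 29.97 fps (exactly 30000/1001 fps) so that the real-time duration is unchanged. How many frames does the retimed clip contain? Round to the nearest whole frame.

135666 frames

Frames at target rate = 113168 × (30000/1001) / (25) = 12345600/91 ≈ 135665.934.
Nearest whole frame: 135666.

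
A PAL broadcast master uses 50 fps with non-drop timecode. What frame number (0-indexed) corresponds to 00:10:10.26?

30526

Total seconds to the label: (0 × 3600 + 10 × 60 + 10) = 610.
Frame index = 610 × 50 + 26 = 30526.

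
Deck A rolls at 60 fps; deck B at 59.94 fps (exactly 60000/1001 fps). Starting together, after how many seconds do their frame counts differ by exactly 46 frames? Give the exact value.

The gap grows by |60000/1001 − 60| = 60/1001 frames per second.
Time for a 46-frame gap: 46 ÷ (60/1001) = 23023/30 s.

23023/30 seconds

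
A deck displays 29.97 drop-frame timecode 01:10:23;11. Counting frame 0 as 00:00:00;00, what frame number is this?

As if non-drop at 30 labels/s: (1 × 3600 + 10 × 60 + 23) × 30 + 11 = 126701.
Minute boundaries passed: 70; those not divisible by 10: 70 − 7 = 63; dropped labels = 2 × 63 = 126.
Actual frame index = 126701 − 126 = 126575.

126575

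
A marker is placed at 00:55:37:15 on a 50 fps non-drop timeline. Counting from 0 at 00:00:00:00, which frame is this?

Total seconds to the label: (0 × 3600 + 55 × 60 + 37) = 3337.
Frame index = 3337 × 50 + 15 = 166865.

166865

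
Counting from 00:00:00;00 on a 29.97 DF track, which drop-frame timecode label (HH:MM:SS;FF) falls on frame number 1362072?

Each 10-minute DF block holds 10 × 60 × 30 − 9 × 2 = 17982 frames. 1362072 ÷ 17982 → 75 full blocks, remainder 13422.
Within the partial block the first minute is 1800 frames and each further minute 1798, so 7 further minute boundaries passed. Total skipped labels = 18 × 75 + 2 × 7 = 1364.
Non-drop label index = 1362072 + 1364 = 1363436; at 30 labels/s that is 12:37:27:26, i.e. DF 12:37:27;26.

12:37:27;26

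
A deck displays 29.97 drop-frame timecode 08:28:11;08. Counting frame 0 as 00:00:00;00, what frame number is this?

913822

As if non-drop at 30 labels/s: (8 × 3600 + 28 × 60 + 11) × 30 + 8 = 914738.
Minute boundaries passed: 508; those not divisible by 10: 508 − 50 = 458; dropped labels = 2 × 458 = 916.
Actual frame index = 914738 − 916 = 913822.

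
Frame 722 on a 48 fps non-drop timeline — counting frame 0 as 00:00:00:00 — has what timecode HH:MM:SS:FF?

722 ÷ 48 = 15 full seconds, remainder 2 frames.
15 s = 0 h 0 min 15 s.
Timecode: 00:00:15:02.

00:00:15:02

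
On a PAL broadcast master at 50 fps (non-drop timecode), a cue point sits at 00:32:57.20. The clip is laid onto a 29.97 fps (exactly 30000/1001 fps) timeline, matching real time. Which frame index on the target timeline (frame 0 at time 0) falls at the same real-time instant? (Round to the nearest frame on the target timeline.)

frame 59263

Source frame index: (0×3600 + 32×60 + 57) × 50 + 20 = 98870.
Real time: 98870 / (50) = 9887/5 s.
Target frame: (9887/5) × (30000/1001) = 59322000/1001 ≈ 59262.737 → 59263.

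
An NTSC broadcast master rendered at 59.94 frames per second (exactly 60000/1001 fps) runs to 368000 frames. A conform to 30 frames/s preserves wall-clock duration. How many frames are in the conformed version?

Target frames = source frames × (target rate / source rate) = 368000 × (30)/(60000/1001) = 368000 × 1001/2000 = 184184.

184184 frames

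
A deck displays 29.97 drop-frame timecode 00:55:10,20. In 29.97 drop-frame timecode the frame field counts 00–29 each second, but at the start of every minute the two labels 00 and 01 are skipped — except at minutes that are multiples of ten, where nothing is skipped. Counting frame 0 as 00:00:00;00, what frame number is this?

As if non-drop at 30 labels/s: (0 × 3600 + 55 × 60 + 10) × 30 + 20 = 99320.
Minute boundaries passed: 55; those not divisible by 10: 55 − 5 = 50; dropped labels = 2 × 50 = 100.
Actual frame index = 99320 − 100 = 99220.

99220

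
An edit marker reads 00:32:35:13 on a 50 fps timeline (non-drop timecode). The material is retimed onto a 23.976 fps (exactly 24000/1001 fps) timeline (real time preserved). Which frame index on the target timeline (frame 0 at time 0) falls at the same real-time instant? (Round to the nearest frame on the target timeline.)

frame 46879

Source frame index: (0×3600 + 32×60 + 35) × 50 + 13 = 97763.
Real time: 97763 / (50) = 97763/50 s.
Target frame: (97763/50) × (24000/1001) = 46926240/1001 ≈ 46879.361 → 46879.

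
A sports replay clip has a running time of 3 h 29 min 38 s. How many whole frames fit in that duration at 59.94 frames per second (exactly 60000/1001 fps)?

753926 frames

3 h 29 min 38 s = 12578 s.
Frames = 12578 × 60000/1001 = 754680000/1001 ≈ 753926.0739.
Complete frames: 753926.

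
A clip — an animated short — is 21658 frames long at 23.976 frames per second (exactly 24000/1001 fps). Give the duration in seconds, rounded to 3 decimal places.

903.319 seconds

Running time = 21658 × 1001/24000 = 10839829/12000 s ≈ 903.319 s.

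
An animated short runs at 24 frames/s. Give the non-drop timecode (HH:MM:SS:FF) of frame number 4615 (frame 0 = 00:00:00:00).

00:03:12:07

4615 ÷ 24 = 192 full seconds, remainder 7 frames.
192 s = 0 h 3 min 12 s.
Timecode: 00:03:12:07.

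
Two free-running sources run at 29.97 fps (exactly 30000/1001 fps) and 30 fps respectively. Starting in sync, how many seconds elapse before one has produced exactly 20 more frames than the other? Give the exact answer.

2002/3 seconds

The gap grows by |30 − 30000/1001| = 30/1001 frames per second.
Time for a 20-frame gap: 20 ÷ (30/1001) = 2002/3 s.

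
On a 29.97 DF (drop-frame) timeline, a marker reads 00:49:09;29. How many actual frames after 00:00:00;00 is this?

Complete 10-minute blocks: 4, each 17982 frames → 71928.
Remaining 9 whole minutes in the current block: 1800 + 8 × 1798 = 16184 frames.
Within the current minute: 9 × 30 + 29 − 2 = 297 (labels ;00/;01 skipped at this minute). Total = 71928 + 16184 + 297 = 88409.

88409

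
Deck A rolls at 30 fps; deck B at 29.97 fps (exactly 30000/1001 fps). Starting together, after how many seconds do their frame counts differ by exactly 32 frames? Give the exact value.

16016/15 seconds

The gap grows by |30000/1001 − 30| = 30/1001 frames per second.
Time for a 32-frame gap: 32 ÷ (30/1001) = 16016/15 s.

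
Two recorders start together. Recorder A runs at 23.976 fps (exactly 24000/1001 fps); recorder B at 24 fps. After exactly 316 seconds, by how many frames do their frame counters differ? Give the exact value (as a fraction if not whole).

7584/1001 frames

A emits 24000/1001 × 316 = 7584000/1001 frames; B emits 24 × 316 = 7584.
Difference = 7584/1001 frames (≈ 7.5764); B is ahead of A.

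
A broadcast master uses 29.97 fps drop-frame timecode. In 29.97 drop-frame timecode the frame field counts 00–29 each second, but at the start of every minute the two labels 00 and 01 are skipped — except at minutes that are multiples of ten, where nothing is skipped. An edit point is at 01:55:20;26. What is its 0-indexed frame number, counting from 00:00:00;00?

207418

As if non-drop at 30 labels/s: (1 × 3600 + 55 × 60 + 20) × 30 + 26 = 207626.
Minute boundaries passed: 115; those not divisible by 10: 115 − 11 = 104; dropped labels = 2 × 104 = 208.
Actual frame index = 207626 − 208 = 207418.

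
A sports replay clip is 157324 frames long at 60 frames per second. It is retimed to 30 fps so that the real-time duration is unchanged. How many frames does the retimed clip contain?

Target frames = source frames × (target rate / source rate) = 157324 × (30)/(60) = 157324 × 1/2 = 78662.

78662 frames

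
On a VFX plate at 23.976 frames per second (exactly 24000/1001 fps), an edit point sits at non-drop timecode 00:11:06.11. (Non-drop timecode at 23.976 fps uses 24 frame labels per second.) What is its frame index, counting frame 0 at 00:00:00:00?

frame 15995

Total seconds to the label: (0 × 3600 + 11 × 60 + 6) = 666.
Frame index = 666 × 24 + 11 = 15995.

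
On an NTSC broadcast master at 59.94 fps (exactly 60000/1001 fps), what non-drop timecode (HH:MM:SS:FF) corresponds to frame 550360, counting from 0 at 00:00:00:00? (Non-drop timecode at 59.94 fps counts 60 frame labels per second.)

02:32:52:40

550360 ÷ 60 = 9172 full seconds, remainder 40 frames.
9172 s = 2 h 32 min 52 s.
Timecode: 02:32:52:40.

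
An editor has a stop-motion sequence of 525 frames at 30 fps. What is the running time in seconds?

17.5 seconds

Running time = 525 / (30) = 17.5 s.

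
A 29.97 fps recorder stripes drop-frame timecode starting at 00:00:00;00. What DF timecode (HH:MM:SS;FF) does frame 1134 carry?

Each 10-minute DF block holds 10 × 60 × 30 − 9 × 2 = 17982 frames. 1134 ÷ 17982 → 0 full blocks, remainder 1134.
Within the partial block the first minute is 1800 frames and each further minute 1798, so 0 further minute boundaries passed. Total skipped labels = 18 × 0 + 2 × 0 = 0.
Non-drop label index = 1134 + 0 = 1134; at 30 labels/s that is 00:00:37:24, i.e. DF 00:00:37;24.

00:00:37;24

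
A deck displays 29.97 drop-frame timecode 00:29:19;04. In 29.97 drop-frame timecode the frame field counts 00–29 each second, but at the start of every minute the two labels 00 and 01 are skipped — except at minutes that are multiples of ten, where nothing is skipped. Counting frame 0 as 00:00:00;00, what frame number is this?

52720

As if non-drop at 30 labels/s: (0 × 3600 + 29 × 60 + 19) × 30 + 4 = 52774.
Minute boundaries passed: 29; those not divisible by 10: 29 − 2 = 27; dropped labels = 2 × 27 = 54.
Actual frame index = 52774 − 54 = 52720.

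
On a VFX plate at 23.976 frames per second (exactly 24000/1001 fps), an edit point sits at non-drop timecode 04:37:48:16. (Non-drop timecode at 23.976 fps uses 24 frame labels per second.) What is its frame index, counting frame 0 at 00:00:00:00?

400048

Total seconds to the label: (4 × 3600 + 37 × 60 + 48) = 16668.
Frame index = 16668 × 24 + 16 = 400048.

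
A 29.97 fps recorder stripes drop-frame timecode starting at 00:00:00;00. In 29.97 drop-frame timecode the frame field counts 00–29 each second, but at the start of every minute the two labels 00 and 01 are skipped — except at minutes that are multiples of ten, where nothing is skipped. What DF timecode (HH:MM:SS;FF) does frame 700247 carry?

Each 10-minute DF block holds 10 × 60 × 30 − 9 × 2 = 17982 frames. 700247 ÷ 17982 → 38 full blocks, remainder 16931.
Within the partial block the first minute is 1800 frames and each further minute 1798, so 9 further minute boundaries passed. Total skipped labels = 18 × 38 + 2 × 9 = 702.
Non-drop label index = 700247 + 702 = 700949; at 30 labels/s that is 06:29:24:29, i.e. DF 06:29:24;29.

06:29:24;29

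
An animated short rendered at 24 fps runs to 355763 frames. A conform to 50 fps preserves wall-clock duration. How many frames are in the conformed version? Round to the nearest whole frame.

741173 frames

Frames at target rate = 355763 × (50) / (24) = 8894075/12 ≈ 741172.917.
Nearest whole frame: 741173.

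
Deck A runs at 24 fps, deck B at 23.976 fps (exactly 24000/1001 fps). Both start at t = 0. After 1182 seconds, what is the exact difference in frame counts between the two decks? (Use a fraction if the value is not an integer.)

28368/1001 frames

A emits 24 × 1182 = 28368 frames; B emits 24000/1001 × 1182 = 28368000/1001.
Difference = 28368/1001 frames (≈ 28.3397); B is behind A.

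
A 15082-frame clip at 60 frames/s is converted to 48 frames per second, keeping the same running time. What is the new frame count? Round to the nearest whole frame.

Frames at target rate = 15082 × (48) / (60) = 60328/5 ≈ 12065.600.
Nearest whole frame: 12066.

12066 frames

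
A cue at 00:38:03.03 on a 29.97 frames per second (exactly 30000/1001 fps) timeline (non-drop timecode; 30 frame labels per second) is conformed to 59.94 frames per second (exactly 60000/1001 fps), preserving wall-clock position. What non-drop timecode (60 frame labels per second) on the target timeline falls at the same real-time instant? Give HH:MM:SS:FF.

Source frame index: (0×3600 + 38×60 + 3) × 30 + 3 = 68493.
Real time: 68493 / (30000/1001) = 22853831/10000 s.
Target frame: (22853831/10000) × (60000/1001) = 136986.
At 60 labels/s: frame 136986 → 00:38:03:06.

00:38:03:06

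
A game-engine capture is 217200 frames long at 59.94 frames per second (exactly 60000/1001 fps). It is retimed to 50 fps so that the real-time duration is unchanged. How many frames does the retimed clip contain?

181181 frames

Target frames = source frames × (target rate / source rate) = 217200 × (50)/(60000/1001) = 217200 × 1001/1200 = 181181.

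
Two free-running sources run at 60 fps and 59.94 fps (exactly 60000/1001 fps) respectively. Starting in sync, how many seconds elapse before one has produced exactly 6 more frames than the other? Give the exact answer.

100.1 seconds

The gap grows by |60000/1001 − 60| = 60/1001 frames per second.
Time for a 6-frame gap: 6 ÷ (60/1001) = 100.1 s.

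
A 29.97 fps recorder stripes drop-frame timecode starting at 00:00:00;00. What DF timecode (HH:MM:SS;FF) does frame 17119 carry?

00:09:31;07

Each 10-minute DF block holds 10 × 60 × 30 − 9 × 2 = 17982 frames. 17119 ÷ 17982 → 0 full blocks, remainder 17119.
Within the partial block the first minute is 1800 frames and each further minute 1798, so 9 further minute boundaries passed. Total skipped labels = 18 × 0 + 2 × 9 = 18.
Non-drop label index = 17119 + 18 = 17137; at 30 labels/s that is 00:09:31:07, i.e. DF 00:09:31;07.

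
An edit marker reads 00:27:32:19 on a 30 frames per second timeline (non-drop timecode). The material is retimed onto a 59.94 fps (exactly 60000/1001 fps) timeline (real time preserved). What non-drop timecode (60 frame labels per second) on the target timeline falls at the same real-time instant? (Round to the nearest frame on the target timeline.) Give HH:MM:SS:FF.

Source frame index: (0×3600 + 27×60 + 32) × 30 + 19 = 49579.
Real time: 49579 / (30) = 49579/30 s.
Target frame: (49579/30) × (60000/1001) = 99158000/1001 ≈ 99058.941 → 99059.
At 60 labels/s: frame 99059 → 00:27:30:59.

00:27:30:59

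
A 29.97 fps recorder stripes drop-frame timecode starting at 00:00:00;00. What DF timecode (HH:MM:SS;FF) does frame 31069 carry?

Ten DF minutes hold 17982 frames, so frame 31069 lies in block 1 (frames 17982–35963) with 13087 frames into that block.
The block's first minute is 1800 frames and the rest 1798 each; 13087 frames reaches minute 7, so 1 × 18 + 7 × 2 = 32 labels have been skipped so far.
Adding those back, label number 31069 + 32 = 31101 at 30 labels/s is 1036 s + 21 f = 0 h 17 min 16 s frame 21, i.e. 00:17:16;21.

00:17:16;21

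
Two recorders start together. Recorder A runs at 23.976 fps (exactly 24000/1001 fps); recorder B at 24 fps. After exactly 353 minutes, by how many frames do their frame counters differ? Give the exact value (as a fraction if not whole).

508320/1001 frames

353 min = 21180 s.
A emits 24000/1001 × 21180 = 508320000/1001 frames; B emits 24 × 21180 = 508320.
Difference = 508320/1001 frames (≈ 507.8122); B is ahead of A.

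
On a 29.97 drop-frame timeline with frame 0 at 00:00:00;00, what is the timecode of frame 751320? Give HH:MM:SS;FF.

Ten DF minutes hold 17982 frames, so frame 751320 lies in block 41 (frames 737262–755243) with 14058 frames into that block.
The block's first minute is 1800 frames and the rest 1798 each; 14058 frames reaches minute 7, so 41 × 18 + 7 × 2 = 752 labels have been skipped so far.
Adding those back, label number 751320 + 752 = 752072 at 30 labels/s is 25069 s + 2 f = 6 h 57 min 49 s frame 2, i.e. 06:57:49;02.

06:57:49;02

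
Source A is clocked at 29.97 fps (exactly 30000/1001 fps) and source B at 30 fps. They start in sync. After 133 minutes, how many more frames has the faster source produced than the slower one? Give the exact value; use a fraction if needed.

34200/143 frames

133 min = 7980 s.
A emits 30000/1001 × 7980 = 34200000/143 frames; B emits 30 × 7980 = 239400.
Difference = 34200/143 frames (≈ 239.1608); B is ahead of A.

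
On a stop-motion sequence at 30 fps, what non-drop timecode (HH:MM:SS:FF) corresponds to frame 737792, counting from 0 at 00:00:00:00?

06:49:53:02

737792 ÷ 30 = 24593 full seconds, remainder 2 frames.
24593 s = 6 h 49 min 53 s.
Timecode: 06:49:53:02.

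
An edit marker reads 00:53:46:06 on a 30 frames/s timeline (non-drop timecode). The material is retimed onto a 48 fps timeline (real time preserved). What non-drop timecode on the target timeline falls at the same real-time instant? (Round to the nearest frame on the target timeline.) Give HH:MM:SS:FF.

00:53:46:10

Source frame index: (0×3600 + 53×60 + 46) × 30 + 6 = 96786.
Real time: 96786 / (30) = 16131/5 s.
Target frame: (16131/5) × (48) = 774288/5 ≈ 154857.600 → 154858.
At 48 labels/s: frame 154858 → 00:53:46:10.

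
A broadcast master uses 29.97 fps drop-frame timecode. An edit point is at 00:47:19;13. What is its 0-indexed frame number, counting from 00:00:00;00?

85097

Complete 10-minute blocks: 4, each 17982 frames → 71928.
Remaining 7 whole minutes in the current block: 1800 + 6 × 1798 = 12588 frames.
Within the current minute: 19 × 30 + 13 − 2 = 581 (labels ;00/;01 skipped at this minute). Total = 71928 + 12588 + 581 = 85097.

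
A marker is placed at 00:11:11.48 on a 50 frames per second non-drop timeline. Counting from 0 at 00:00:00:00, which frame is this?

Total seconds to the label: (0 × 3600 + 11 × 60 + 11) = 671.
Frame index = 671 × 50 + 48 = 33598.

frame 33598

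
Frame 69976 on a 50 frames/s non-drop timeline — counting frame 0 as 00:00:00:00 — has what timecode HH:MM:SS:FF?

00:23:19:26

69976 ÷ 50 = 1399 full seconds, remainder 26 frames.
1399 s = 0 h 23 min 19 s.
Timecode: 00:23:19:26.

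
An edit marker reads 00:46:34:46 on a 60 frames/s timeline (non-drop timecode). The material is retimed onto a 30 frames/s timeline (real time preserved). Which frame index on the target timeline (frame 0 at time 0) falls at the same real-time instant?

Source frame index: (0×3600 + 46×60 + 34) × 60 + 46 = 167686.
Real time: 167686 / (60) = 83843/30 s.
Target frame: (83843/30) × (30) = 83843.

frame 83843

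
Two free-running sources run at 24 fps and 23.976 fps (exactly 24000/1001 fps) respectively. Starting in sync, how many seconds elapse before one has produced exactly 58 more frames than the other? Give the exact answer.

29029/12 seconds

The gap grows by |24000/1001 − 24| = 24/1001 frames per second.
Time for a 58-frame gap: 58 ÷ (24/1001) = 29029/12 s.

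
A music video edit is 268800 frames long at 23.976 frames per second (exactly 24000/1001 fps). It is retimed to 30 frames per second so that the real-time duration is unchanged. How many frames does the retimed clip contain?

336336 frames

Target frames = source frames × (target rate / source rate) = 268800 × (30)/(24000/1001) = 268800 × 1001/800 = 336336.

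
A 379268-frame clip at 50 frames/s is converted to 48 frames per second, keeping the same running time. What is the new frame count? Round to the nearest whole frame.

364097 frames

Frames at target rate = 379268 × (48) / (50) = 9102432/25 ≈ 364097.280.
Nearest whole frame: 364097.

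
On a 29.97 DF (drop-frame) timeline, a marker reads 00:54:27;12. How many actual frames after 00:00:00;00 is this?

Complete 10-minute blocks: 5, each 17982 frames → 89910.
Remaining 4 whole minutes in the current block: 1800 + 3 × 1798 = 7194 frames.
Within the current minute: 27 × 30 + 12 − 2 = 820 (labels ;00/;01 skipped at this minute). Total = 89910 + 7194 + 820 = 97924.

97924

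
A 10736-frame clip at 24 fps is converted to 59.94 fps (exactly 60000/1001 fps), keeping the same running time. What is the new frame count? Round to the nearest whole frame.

Frames at target rate = 10736 × (60000/1001) / (24) = 2440000/91 ≈ 26813.187.
Nearest whole frame: 26813.

26813 frames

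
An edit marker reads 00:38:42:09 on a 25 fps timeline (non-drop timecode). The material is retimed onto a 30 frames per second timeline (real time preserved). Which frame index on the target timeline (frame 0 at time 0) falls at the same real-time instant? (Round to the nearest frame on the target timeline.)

frame 69671

Source frame index: (0×3600 + 38×60 + 42) × 25 + 9 = 58059.
Real time: 58059 / (25) = 58059/25 s.
Target frame: (58059/25) × (30) = 348354/5 ≈ 69670.800 → 69671.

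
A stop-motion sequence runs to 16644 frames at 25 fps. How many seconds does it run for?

Running time = 16644 / (25) = 665.76 s.

665.76 seconds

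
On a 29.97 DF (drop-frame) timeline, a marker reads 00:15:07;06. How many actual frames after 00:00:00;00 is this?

Complete 10-minute blocks: 1, each 17982 frames → 17982.
Remaining 5 whole minutes in the current block: 1800 + 4 × 1798 = 8992 frames.
Within the current minute: 7 × 30 + 6 − 2 = 214 (labels ;00/;01 skipped at this minute). Total = 17982 + 8992 + 214 = 27188.

27188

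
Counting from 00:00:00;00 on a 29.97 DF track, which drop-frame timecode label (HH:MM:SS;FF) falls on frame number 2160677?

20:01:34;19

Each 10-minute DF block holds 10 × 60 × 30 − 9 × 2 = 17982 frames. 2160677 ÷ 17982 → 120 full blocks, remainder 2837.
Within the partial block the first minute is 1800 frames and each further minute 1798, so 1 further minute boundary passed. Total skipped labels = 18 × 120 + 2 × 1 = 2162.
Non-drop label index = 2160677 + 2162 = 2162839; at 30 labels/s that is 20:01:34:19, i.e. DF 20:01:34;19.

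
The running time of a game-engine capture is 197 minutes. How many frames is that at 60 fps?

197 min = 11820 s.
Frames = 11820 × 60 = 709200.

709200 frames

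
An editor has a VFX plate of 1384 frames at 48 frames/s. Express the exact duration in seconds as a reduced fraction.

173/6 seconds

Running time = 1384 ÷ (48) = 1384 × 1/48 = 173/6 s.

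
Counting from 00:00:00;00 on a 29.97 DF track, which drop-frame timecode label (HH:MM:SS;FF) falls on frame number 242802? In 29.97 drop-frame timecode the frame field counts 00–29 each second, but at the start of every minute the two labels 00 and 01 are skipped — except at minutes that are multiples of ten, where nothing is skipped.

02:15:01;16

Each 10-minute DF block holds 10 × 60 × 30 − 9 × 2 = 17982 frames. 242802 ÷ 17982 → 13 full blocks, remainder 9036.
Within the partial block the first minute is 1800 frames and each further minute 1798, so 5 further minute boundaries passed. Total skipped labels = 18 × 13 + 2 × 5 = 244.
Non-drop label index = 242802 + 244 = 243046; at 30 labels/s that is 02:15:01:16, i.e. DF 02:15:01;16.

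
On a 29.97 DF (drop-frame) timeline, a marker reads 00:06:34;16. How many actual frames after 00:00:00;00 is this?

11824

Complete 10-minute blocks: 0, each 17982 frames → 0.
Remaining 6 whole minutes in the current block: 1800 + 5 × 1798 = 10790 frames.
Within the current minute: 34 × 30 + 16 − 2 = 1034 (labels ;00/;01 skipped at this minute). Total = 0 + 10790 + 1034 = 11824.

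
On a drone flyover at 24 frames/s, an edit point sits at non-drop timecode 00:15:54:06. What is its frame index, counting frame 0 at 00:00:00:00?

Total seconds to the label: (0 × 3600 + 15 × 60 + 54) = 954.
Frame index = 954 × 24 + 6 = 22902.

22902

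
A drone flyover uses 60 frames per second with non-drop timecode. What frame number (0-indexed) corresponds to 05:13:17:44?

1127864

Total seconds to the label: (5 × 3600 + 13 × 60 + 17) = 18797.
Frame index = 18797 × 60 + 44 = 1127864.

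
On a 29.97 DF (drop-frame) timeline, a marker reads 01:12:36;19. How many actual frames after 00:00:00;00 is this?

As if non-drop at 30 labels/s: (1 × 3600 + 12 × 60 + 36) × 30 + 19 = 130699.
Minute boundaries passed: 72; those not divisible by 10: 72 − 7 = 65; dropped labels = 2 × 65 = 130.
Actual frame index = 130699 − 130 = 130569.

130569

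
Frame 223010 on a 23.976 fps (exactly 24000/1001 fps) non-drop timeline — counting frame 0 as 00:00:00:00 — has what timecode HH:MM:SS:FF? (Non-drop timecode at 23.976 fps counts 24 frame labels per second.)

223010 ÷ 24 = 9292 full seconds, remainder 2 frames.
9292 s = 2 h 34 min 52 s.
Timecode: 02:34:52:02.

02:34:52:02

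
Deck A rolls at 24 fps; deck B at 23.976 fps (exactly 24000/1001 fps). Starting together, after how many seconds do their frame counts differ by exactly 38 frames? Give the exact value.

The gap grows by |24000/1001 − 24| = 24/1001 frames per second.
Time for a 38-frame gap: 38 ÷ (24/1001) = 19019/12 s.

19019/12 seconds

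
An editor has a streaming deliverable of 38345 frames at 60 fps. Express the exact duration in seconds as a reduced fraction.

7669/12 seconds

Running time = 38345 ÷ (60) = 38345 × 1/60 = 7669/12 s.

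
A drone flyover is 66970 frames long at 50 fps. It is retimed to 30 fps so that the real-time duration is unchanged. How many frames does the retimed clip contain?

40182 frames

Target frames = source frames × (target rate / source rate) = 66970 × (30)/(50) = 66970 × 3/5 = 40182.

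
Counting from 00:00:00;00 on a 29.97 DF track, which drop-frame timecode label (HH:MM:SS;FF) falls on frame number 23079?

00:12:50;01

Ten DF minutes hold 17982 frames, so frame 23079 lies in block 1 (frames 17982–35963) with 5097 frames into that block.
The block's first minute is 1800 frames and the rest 1798 each; 5097 frames reaches minute 2, so 1 × 18 + 2 × 2 = 22 labels have been skipped so far.
Adding those back, label number 23079 + 22 = 23101 at 30 labels/s is 770 s + 1 f = 0 h 12 min 50 s frame 1, i.e. 00:12:50;01.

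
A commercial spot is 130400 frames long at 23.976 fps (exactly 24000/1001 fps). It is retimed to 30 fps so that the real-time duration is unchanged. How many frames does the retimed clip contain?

163163 frames

Target frames = source frames × (target rate / source rate) = 130400 × (30)/(24000/1001) = 130400 × 1001/800 = 163163.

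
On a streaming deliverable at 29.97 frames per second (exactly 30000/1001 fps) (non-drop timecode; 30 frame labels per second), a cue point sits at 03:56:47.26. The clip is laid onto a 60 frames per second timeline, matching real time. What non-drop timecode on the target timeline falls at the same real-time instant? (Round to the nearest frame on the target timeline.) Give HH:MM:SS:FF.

03:57:02:04

Source frame index: (3×3600 + 56×60 + 47) × 30 + 26 = 426236.
Real time: 426236 / (30000/1001) = 106665559/7500 s.
Target frame: (106665559/7500) × (60) = 106665559/125 ≈ 853324.472 → 853324.
At 60 labels/s: frame 853324 → 03:57:02:04.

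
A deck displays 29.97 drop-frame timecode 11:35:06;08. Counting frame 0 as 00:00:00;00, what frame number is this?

Complete 10-minute blocks: 69, each 17982 frames → 1240758.
Remaining 5 whole minutes in the current block: 1800 + 4 × 1798 = 8992 frames.
Within the current minute: 6 × 30 + 8 − 2 = 186 (labels ;00/;01 skipped at this minute). Total = 1240758 + 8992 + 186 = 1249936.

1249936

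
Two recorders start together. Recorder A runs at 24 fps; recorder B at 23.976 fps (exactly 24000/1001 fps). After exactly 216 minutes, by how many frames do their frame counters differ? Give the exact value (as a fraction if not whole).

216 min = 12960 s.
A emits 24 × 12960 = 311040 frames; B emits 24000/1001 × 12960 = 311040000/1001.
Difference = 311040/1001 frames (≈ 310.7293); B is behind A.

311040/1001 frames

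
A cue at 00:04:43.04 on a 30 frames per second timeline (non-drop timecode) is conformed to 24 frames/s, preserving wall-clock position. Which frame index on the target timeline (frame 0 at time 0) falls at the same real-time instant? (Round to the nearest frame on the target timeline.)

frame 6795

Source frame index: (0×3600 + 4×60 + 43) × 30 + 4 = 8494.
Real time: 8494 / (30) = 4247/15 s.
Target frame: (4247/15) × (24) = 33976/5 ≈ 6795.200 → 6795.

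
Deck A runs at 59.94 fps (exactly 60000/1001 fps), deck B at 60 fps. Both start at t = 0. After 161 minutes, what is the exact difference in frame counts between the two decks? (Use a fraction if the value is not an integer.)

82800/143 frames

161 min = 9660 s.
A emits 60000/1001 × 9660 = 82800000/143 frames; B emits 60 × 9660 = 579600.
Difference = 82800/143 frames (≈ 579.0210); B is ahead of A.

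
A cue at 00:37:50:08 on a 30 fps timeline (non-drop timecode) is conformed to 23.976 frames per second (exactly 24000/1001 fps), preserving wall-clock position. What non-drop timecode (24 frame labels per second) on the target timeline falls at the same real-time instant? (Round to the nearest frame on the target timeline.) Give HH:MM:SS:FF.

00:37:48:00

Source frame index: (0×3600 + 37×60 + 50) × 30 + 8 = 68108.
Real time: 68108 / (30) = 34054/15 s.
Target frame: (34054/15) × (24000/1001) = 54486400/1001 ≈ 54431.968 → 54432.
At 24 labels/s: frame 54432 → 00:37:48:00.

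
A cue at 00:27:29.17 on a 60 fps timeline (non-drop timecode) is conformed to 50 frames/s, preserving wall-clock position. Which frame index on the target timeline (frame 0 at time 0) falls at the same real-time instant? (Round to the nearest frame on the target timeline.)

Source frame index: (0×3600 + 27×60 + 29) × 60 + 17 = 98957.
Real time: 98957 / (60) = 98957/60 s.
Target frame: (98957/60) × (50) = 494785/6 ≈ 82464.167 → 82464.

frame 82464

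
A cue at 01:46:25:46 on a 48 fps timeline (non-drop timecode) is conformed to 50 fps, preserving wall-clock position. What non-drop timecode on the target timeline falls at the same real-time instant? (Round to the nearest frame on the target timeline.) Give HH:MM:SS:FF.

01:46:25:48

Source frame index: (1×3600 + 46×60 + 25) × 48 + 46 = 306526.
Real time: 306526 / (48) = 153263/24 s.
Target frame: (153263/24) × (50) = 3831575/12 ≈ 319297.917 → 319298.
At 50 labels/s: frame 319298 → 01:46:25:48.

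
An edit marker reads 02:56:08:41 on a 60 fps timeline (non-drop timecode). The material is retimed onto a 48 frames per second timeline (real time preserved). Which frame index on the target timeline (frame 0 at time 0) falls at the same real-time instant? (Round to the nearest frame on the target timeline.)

frame 507297

Source frame index: (2×3600 + 56×60 + 8) × 60 + 41 = 634121.
Real time: 634121 / (60) = 634121/60 s.
Target frame: (634121/60) × (48) = 2536484/5 ≈ 507296.800 → 507297.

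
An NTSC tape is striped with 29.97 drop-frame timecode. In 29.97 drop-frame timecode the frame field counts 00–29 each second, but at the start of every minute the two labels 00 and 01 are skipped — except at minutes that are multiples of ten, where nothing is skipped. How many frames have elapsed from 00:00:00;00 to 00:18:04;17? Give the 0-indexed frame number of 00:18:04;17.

As if non-drop at 30 labels/s: (0 × 3600 + 18 × 60 + 4) × 30 + 17 = 32537.
Minute boundaries passed: 18; those not divisible by 10: 18 − 1 = 17; dropped labels = 2 × 17 = 34.
Actual frame index = 32537 − 34 = 32503.

32503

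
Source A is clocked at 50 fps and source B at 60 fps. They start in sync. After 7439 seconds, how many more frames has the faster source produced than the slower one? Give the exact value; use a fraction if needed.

A emits 50 × 7439 = 371950 frames; B emits 60 × 7439 = 446340.
Difference = 74390 frames; B is ahead of A.

74390 frames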